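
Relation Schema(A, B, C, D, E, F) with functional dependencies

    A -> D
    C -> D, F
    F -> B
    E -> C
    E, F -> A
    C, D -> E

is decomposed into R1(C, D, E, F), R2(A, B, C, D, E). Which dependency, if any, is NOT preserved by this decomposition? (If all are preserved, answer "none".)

Check F → B: no single fragment contains all of {B, F}, and the restricted closure of {F} across the fragments never reaches {B}.
A → D is preserved.
C → D, F is preserved.
E → C is preserved.
E, F → A is preserved.
C, D → E is preserved.

F -> B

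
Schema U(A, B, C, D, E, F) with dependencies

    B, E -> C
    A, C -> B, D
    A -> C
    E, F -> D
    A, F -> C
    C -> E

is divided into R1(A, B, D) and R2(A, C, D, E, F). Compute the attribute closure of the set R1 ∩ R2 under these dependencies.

R1 ∩ R2 = {A, D}.
A → C applies, adding C
C → E applies, adding E
A, C → B, D applies, adding B
Closure: {A, B, C, D, E}.

A, B, C, D, E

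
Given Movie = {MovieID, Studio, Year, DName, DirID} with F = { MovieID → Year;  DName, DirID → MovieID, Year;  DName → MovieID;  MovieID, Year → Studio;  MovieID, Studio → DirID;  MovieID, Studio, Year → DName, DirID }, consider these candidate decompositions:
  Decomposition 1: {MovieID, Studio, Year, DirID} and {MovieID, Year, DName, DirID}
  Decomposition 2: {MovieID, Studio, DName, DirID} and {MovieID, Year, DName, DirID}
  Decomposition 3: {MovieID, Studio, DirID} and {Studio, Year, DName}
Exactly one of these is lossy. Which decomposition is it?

Decomposition 1: common = {MovieID, Year, DirID}, closure = {MovieID, Studio, Year, DName, DirID} → lossless.
Decomposition 2: common = {MovieID, DName, DirID}, closure = {MovieID, Studio, Year, DName, DirID} → lossless.
Decomposition 3: common = {Studio}, closure = {Studio} → lossy.

Decomposition 3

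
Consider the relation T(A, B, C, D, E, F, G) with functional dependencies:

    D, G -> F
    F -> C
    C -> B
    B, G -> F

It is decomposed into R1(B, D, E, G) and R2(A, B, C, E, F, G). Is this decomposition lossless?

No

Common attributes: R1 ∩ R2 = {B, E, G}.
Closure of {B, E, G}: B, G → F applies, adding F; F → C applies, adding C. So (B, E, G)⁺ = {B, C, E, F, G}.
The closure contains neither all of R1 = {B, D, E, G} nor all of R2 = {A, B, C, E, F, G}, so the common attributes are not a superkey of either fragment. The join is lossy.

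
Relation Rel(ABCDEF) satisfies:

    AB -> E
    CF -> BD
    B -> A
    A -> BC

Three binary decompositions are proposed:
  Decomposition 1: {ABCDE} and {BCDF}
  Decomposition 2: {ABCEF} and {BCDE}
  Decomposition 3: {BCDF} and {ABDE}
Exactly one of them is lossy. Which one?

Decomposition 1: common = {BCD}, closure = {ABCDE} → lossless.
Decomposition 2: common = {BCE}, closure = {ABCE} → lossy.
Decomposition 3: common = {BD}, closure = {ABCDE} → lossless.

Decomposition 2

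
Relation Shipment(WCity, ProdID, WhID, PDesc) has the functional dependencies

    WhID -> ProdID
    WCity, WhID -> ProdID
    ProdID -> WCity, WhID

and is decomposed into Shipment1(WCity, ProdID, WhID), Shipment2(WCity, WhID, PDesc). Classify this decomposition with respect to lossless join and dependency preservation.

Lossless test: (WCity, WhID)⁺ = {WCity, ProdID, WhID}, which contains all of one fragment — lossless.
Dependency preservation: every FD's attributes lie within a single fragment, so each can be enforced locally — preserved.

lossless and dependency-preserving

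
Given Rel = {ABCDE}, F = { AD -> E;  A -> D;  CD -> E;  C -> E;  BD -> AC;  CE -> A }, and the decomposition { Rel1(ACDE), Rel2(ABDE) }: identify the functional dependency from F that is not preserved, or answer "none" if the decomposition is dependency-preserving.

BD -> AC

Check BD → AC: no single fragment contains all of {ABCD}, and the restricted closure of {BD} across the fragments never reaches {AC}.
AD → E is preserved.
A → D is preserved.
CD → E is preserved.
C → E is preserved.
CE → A is preserved.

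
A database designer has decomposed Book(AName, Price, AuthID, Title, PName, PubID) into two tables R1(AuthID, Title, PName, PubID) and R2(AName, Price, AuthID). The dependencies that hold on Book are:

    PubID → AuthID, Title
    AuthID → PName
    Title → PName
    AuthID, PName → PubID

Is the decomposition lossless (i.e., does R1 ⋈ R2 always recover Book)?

Yes

Common attributes: R1 ∩ R2 = {AuthID}.
Closure of {AuthID}: AuthID → PName applies, adding PName; AuthID, PName → PubID applies, adding PubID; PubID → AuthID, Title applies, adding Title. So (AuthID)⁺ = {AuthID, Title, PName, PubID}.
This closure contains every attribute of R1, so R1 ∩ R2 → R1. The join is lossless.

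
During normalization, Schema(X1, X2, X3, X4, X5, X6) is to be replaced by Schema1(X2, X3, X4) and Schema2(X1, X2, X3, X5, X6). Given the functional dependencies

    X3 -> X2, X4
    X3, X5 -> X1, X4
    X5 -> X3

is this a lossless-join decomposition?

Yes

Common attributes: Schema1 ∩ Schema2 = {X2, X3}.
Closure of {X2, X3}: X3 → X2, X4 applies, adding X4. So (X2, X3)⁺ = {X2, X3, X4}.
This closure contains every attribute of Schema1, so Schema1 ∩ Schema2 → Schema1. The join is lossless.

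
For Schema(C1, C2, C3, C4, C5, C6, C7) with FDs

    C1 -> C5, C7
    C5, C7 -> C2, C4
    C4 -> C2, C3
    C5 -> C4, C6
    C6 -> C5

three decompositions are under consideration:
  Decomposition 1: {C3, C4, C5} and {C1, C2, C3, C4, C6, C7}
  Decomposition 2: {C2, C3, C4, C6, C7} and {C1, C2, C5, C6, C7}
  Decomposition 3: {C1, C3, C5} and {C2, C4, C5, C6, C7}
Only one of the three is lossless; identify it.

Decomposition 1: common = {C3, C4}, closure = {C2, C3, C4} → lossy.
Decomposition 2: common = {C2, C6, C7}, closure = {C2, C3, C4, C5, C6, C7} → lossless.
Decomposition 3: common = {C5}, closure = {C2, C3, C4, C5, C6} → lossy.

Decomposition 2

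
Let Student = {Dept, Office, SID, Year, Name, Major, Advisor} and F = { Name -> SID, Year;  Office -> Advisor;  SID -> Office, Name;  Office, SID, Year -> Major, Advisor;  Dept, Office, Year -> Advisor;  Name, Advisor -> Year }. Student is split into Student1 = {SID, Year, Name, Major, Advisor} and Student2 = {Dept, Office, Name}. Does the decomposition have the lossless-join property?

Common attributes: Student1 ∩ Student2 = {Name}.
Closure of {Name}: Name → SID, Year applies, adding SID, Year; SID → Office, Name applies, adding Office; Office, SID, Year → Major, Advisor applies, adding Major, Advisor. So (Name)⁺ = {Office, SID, Year, Name, Major, Advisor}.
This closure contains every attribute of Student1, so Student1 ∩ Student2 → Student1. The join is lossless.

Yes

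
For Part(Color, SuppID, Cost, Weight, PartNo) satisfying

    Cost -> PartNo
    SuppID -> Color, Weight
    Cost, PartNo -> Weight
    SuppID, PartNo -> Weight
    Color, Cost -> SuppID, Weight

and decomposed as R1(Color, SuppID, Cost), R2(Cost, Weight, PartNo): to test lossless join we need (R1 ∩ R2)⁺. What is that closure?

Cost, Weight, PartNo

R1 ∩ R2 = {Cost}.
Cost → PartNo applies, adding PartNo
Cost, PartNo → Weight applies, adding Weight
Closure: {Cost, Weight, PartNo}.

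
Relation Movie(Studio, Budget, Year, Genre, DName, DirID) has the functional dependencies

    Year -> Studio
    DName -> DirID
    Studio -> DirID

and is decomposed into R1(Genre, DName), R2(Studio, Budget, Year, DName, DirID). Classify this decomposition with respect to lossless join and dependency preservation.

Lossless test: (DName)⁺ = {DName, DirID}, which is a superkey of neither fragment — lossy.
Dependency preservation: every FD's attributes lie within a single fragment, so each can be enforced locally — preserved.

lossy but dependency-preserving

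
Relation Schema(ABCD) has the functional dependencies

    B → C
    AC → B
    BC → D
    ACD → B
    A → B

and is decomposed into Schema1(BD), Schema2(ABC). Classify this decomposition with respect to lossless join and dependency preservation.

Lossless test: (B)⁺ = {BCD}, which contains all of one fragment — lossless.
Dependency preservation: BC → D; ACD → B are not contained in any single fragment, but the restricted closure of each left-hand side across the fragments still reaches the right-hand side; the remaining FDs each lie inside some fragment. All dependencies are preserved.

lossless and dependency-preserving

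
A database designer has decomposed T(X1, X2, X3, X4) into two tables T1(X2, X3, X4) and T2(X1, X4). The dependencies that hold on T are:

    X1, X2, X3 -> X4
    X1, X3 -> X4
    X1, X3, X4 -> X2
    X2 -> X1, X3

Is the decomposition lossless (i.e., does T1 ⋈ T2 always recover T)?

No

Common attributes: T1 ∩ T2 = {X4}.
No dependency enlarges {X4}, so (X4)⁺ = {X4}.
The closure contains neither all of T1 = {X2, X3, X4} nor all of T2 = {X1, X4}, so the common attributes are not a superkey of either fragment. The join is lossy.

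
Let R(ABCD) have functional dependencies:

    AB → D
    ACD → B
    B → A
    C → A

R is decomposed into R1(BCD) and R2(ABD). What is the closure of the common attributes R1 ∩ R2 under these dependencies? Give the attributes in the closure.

ABD

R1 ∩ R2 = {BD}.
B → A applies, adding A
Closure: {ABD}.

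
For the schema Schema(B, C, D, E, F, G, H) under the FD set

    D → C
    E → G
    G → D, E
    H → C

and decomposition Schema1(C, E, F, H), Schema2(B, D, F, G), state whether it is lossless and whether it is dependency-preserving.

Lossless test: (F)⁺ = {F}, which is a superkey of neither fragment — lossy.
Dependency preservation: the restricted closure of {D} across the fragments never reaches {C}, so D → C cannot be enforced without a join — not preserved.

lossy and not dependency-preserving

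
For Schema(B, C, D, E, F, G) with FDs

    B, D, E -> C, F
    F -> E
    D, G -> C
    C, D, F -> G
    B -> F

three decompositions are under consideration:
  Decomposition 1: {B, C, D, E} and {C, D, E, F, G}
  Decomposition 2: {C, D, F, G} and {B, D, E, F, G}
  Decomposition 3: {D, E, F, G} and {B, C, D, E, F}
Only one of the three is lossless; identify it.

Decomposition 2

Decomposition 1: common = {C, D, E}, closure = {C, D, E} → lossy.
Decomposition 2: common = {D, F, G}, closure = {C, D, E, F, G} → lossless.
Decomposition 3: common = {D, E, F}, closure = {D, E, F} → lossy.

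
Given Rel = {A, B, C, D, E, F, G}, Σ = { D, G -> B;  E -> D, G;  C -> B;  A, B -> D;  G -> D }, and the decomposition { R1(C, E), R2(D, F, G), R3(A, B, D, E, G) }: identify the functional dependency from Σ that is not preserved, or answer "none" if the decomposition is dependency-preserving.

Check C → B: no single fragment contains all of {B, C}, and the restricted closure of {C} across the fragments never reaches {B}.
D, G → B is preserved.
E → D, G is preserved.
A, B → D is preserved.
G → D is preserved.

C -> B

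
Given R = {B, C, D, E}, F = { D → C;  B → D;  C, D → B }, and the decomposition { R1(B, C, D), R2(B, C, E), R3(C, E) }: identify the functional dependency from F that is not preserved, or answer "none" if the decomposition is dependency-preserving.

none

D → C lies within R1.
B → D lies within R1.
C, D → B lies within R1.
Every dependency is enforceable on the fragments, so the decomposition is dependency-preserving.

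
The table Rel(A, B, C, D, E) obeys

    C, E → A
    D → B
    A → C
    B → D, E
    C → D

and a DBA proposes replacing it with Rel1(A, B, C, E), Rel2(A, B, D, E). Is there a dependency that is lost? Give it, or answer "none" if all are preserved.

C, E → A lies within Rel1.
D → B lies within Rel2.
A → C lies within Rel1.
B → D, E lies within Rel2.
C → D: restricted closure across fragments reaches D.
Every dependency is enforceable on the fragments, so the decomposition is dependency-preserving.

none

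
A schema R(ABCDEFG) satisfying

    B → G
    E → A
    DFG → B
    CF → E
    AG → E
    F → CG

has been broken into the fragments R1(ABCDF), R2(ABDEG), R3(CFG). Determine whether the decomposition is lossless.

Yes

Chase test. Columns are ABCDEFG; row i has aⱼ where attribute j ∈ Ri, else bᵢⱼ.
Initial tableau (one row per fragment):
  row 1: a1 a2 a3 a4 b15 a6 b17
  row 2: a1 a2 b23 a4 a5 b26 a7
  row 3: b31 b32 a3 b34 b35 a6 a7
Rows 1 and 2 agree on B; apply B→G and equate their G entries.
Rows 1 and 3 agree on CF; apply CF→E and equate their E entries.
Rows 1 and 2 agree on AG; apply AG→E and equate their E entries.
Rows 1 and 3 agree on E; apply E→A and equate their A entries.
Row 1 is now all distinguished symbols — the join is lossless.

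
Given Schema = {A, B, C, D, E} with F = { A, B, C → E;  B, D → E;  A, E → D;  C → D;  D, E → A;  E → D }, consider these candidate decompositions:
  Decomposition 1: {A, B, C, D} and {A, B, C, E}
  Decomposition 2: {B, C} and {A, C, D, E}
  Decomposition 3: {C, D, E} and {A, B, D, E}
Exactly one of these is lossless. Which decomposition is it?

Decomposition 1: common = {A, B, C}, closure = {A, B, C, D, E} → lossless.
Decomposition 2: common = {C}, closure = {C, D} → lossy.
Decomposition 3: common = {D, E}, closure = {A, D, E} → lossy.

Decomposition 1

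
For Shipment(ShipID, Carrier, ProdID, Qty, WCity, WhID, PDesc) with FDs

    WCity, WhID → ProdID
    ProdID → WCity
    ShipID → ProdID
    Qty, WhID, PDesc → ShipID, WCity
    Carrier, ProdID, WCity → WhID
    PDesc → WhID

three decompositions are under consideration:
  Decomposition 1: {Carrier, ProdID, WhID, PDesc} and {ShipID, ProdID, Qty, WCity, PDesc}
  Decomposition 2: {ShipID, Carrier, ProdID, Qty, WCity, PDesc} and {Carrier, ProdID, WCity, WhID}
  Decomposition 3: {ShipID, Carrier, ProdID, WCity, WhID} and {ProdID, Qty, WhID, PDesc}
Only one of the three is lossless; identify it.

Decomposition 1: common = {ProdID, PDesc}, closure = {ProdID, WCity, WhID, PDesc} → lossy.
Decomposition 2: common = {Carrier, ProdID, WCity}, closure = {Carrier, ProdID, WCity, WhID} → lossless.
Decomposition 3: common = {ProdID, WhID}, closure = {ProdID, WCity, WhID} → lossy.

Decomposition 2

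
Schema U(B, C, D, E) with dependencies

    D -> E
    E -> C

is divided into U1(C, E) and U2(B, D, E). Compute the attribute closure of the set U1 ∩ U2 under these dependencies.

U1 ∩ U2 = {E}.
E → C applies, adding C
Closure: {C, E}.

C, E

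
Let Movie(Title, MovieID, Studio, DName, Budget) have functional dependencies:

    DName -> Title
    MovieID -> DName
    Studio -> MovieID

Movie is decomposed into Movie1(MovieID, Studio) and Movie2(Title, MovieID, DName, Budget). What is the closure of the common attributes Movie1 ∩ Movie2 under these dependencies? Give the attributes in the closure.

Title, MovieID, DName

Movie1 ∩ Movie2 = {MovieID}.
MovieID → DName applies, adding DName
DName → Title applies, adding Title
Closure: {Title, MovieID, DName}.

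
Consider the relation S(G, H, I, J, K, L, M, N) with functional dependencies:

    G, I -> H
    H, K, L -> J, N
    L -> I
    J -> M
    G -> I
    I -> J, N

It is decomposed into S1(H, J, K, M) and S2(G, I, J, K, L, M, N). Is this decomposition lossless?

No

Common attributes: S1 ∩ S2 = {J, K, M}.
No dependency enlarges {J, K, M}, so (J, K, M)⁺ = {J, K, M}.
The closure contains neither all of S1 = {H, J, K, M} nor all of S2 = {G, I, J, K, L, M, N}, so the common attributes are not a superkey of either fragment. The join is lossy.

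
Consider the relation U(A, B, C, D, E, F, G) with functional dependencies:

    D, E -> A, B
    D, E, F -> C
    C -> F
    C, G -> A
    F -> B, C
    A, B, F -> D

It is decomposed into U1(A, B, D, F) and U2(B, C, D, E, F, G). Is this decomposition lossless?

No

Common attributes: U1 ∩ U2 = {B, D, F}.
Closure of {B, D, F}: F → B, C applies, adding C. So (B, D, F)⁺ = {B, C, D, F}.
The closure contains neither all of U1 = {A, B, D, F} nor all of U2 = {B, C, D, E, F, G}, so the common attributes are not a superkey of either fragment. The join is lossy.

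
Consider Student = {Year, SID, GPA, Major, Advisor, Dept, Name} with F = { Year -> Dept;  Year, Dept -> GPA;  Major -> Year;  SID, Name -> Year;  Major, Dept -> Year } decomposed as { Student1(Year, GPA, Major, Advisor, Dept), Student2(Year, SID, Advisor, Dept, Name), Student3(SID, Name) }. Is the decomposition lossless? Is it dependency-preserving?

Lossless test (chase): Rows 1 and 2 agree on Year, Dept; apply Year, Dept→GPA and equate their GPA entries. Rows 2 and 3 agree on SID, Name; apply SID, Name→Year and equate their Year entries. Rows 1 and 3 agree on Year; apply Year→Dept and equate their Dept entries. Rows 1 and 3 agree on Year, Dept; apply Year, Dept→GPA and equate their GPA entries. No row becomes fully distinguished — the join is lossy.
Dependency preservation: every FD's attributes lie within a single fragment, so each can be enforced locally — preserved.

lossy but dependency-preserving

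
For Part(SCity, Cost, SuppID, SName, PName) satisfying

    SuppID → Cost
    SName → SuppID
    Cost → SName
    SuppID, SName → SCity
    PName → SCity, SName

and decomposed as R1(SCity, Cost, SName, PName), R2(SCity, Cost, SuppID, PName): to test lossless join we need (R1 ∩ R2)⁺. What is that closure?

R1 ∩ R2 = {SCity, Cost, PName}.
Cost → SName applies, adding SName
SName → SuppID applies, adding SuppID
Closure: {SCity, Cost, SuppID, SName, PName}.

SCity, Cost, SuppID, SName, PName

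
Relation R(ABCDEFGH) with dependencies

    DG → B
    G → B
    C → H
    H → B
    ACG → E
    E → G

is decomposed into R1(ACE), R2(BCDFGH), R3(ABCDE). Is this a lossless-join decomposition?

Chase test. Columns are ABCDEFGH; row i has aⱼ where attribute j ∈ Ri, else bᵢⱼ.
Initial tableau (one row per fragment):
  row 1: a1 b12 a3 b14 a5 b16 b17 b18
  row 2: b21 a2 a3 a4 b25 a6 a7 a8
  row 3: a1 a2 a3 a4 a5 b36 b37 b38
Rows 1 and 2 agree on C; apply C→H and equate their H entries.
Rows 1 and 3 agree on C; apply C→H and equate their H entries.
Rows 1 and 2 agree on H; apply H→B and equate their B entries.
Rows 1 and 3 agree on E; apply E→G and equate their G entries.
No row becomes fully distinguished — the join is lossy.

No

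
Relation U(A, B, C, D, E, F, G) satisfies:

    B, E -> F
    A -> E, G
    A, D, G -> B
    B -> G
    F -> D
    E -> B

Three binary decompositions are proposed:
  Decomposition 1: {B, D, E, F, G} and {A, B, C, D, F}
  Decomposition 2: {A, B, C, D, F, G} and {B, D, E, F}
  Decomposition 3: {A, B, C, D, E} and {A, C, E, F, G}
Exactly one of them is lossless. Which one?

Decomposition 3

Decomposition 1: common = {B, D, F}, closure = {B, D, F, G} → lossy.
Decomposition 2: common = {B, D, F}, closure = {B, D, F, G} → lossy.
Decomposition 3: common = {A, C, E}, closure = {A, B, C, D, E, F, G} → lossless.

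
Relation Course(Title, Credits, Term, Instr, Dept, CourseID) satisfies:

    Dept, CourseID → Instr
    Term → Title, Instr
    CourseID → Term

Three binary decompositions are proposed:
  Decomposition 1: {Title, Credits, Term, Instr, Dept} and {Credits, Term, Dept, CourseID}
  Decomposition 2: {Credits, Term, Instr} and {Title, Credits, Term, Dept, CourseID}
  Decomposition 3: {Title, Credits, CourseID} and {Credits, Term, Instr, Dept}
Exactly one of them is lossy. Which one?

Decomposition 3

Decomposition 1: common = {Credits, Term, Dept}, closure = {Title, Credits, Term, Instr, Dept} → lossless.
Decomposition 2: common = {Credits, Term}, closure = {Title, Credits, Term, Instr} → lossless.
Decomposition 3: common = {Credits}, closure = {Credits} → lossy.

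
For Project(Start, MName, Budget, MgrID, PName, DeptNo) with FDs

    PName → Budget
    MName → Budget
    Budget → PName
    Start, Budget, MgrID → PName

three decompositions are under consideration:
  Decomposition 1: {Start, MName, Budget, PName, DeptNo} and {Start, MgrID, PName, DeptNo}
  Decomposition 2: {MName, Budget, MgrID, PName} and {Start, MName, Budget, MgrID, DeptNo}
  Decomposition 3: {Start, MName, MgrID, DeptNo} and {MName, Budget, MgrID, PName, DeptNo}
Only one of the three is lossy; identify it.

Decomposition 1

Decomposition 1: common = {Start, PName, DeptNo}, closure = {Start, Budget, PName, DeptNo} → lossy.
Decomposition 2: common = {MName, Budget, MgrID}, closure = {MName, Budget, MgrID, PName} → lossless.
Decomposition 3: common = {MName, MgrID, DeptNo}, closure = {MName, Budget, MgrID, PName, DeptNo} → lossless.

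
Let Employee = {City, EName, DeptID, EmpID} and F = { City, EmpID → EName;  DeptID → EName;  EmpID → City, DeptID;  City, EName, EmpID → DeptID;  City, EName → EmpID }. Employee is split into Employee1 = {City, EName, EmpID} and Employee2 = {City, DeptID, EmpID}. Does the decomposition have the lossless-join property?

Yes

Common attributes: Employee1 ∩ Employee2 = {City, EmpID}.
Closure of {City, EmpID}: City, EmpID → EName applies, adding EName; EmpID → City, DeptID applies, adding DeptID. So (City, EmpID)⁺ = {City, EName, DeptID, EmpID}.
This closure contains every attribute of Employee1, so Employee1 ∩ Employee2 → Employee1. The join is lossless.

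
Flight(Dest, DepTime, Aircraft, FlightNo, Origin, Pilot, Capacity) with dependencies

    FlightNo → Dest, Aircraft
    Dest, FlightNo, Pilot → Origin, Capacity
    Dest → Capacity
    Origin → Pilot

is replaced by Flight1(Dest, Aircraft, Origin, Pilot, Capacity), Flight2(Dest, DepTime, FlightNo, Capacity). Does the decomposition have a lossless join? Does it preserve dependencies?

Lossless test: (Dest, Capacity)⁺ = {Dest, Capacity}, which is a superkey of neither fragment — lossy.
Dependency preservation: the restricted closure of {FlightNo} across the fragments never reaches {Dest, Aircraft}, so FlightNo → Dest, Aircraft cannot be enforced without a join — not preserved.

lossy and not dependency-preserving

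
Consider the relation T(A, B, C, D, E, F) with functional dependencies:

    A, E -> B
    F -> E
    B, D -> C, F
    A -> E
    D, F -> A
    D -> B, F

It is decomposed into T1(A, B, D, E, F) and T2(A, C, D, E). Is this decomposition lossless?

Common attributes: T1 ∩ T2 = {A, D, E}.
Closure of {A, D, E}: A, E → B applies, adding B; B, D → C, F applies, adding C, F. So (A, D, E)⁺ = {A, B, C, D, E, F}.
This closure contains every attribute of T1, so T1 ∩ T2 → T1. The join is lossless.

Yes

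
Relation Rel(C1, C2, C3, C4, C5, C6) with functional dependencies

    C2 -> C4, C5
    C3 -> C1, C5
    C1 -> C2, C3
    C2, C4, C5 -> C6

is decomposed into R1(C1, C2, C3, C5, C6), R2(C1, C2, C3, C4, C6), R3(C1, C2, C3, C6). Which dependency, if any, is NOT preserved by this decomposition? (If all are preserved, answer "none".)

none

C2 → C4, C5: restricted closure across fragments reaches C4, C5.
C3 → C1, C5 lies within R1.
C1 → C2, C3 lies within R1.
C2, C4, C5 → C6: restricted closure across fragments reaches C6.
Every dependency is enforceable on the fragments, so the decomposition is dependency-preserving.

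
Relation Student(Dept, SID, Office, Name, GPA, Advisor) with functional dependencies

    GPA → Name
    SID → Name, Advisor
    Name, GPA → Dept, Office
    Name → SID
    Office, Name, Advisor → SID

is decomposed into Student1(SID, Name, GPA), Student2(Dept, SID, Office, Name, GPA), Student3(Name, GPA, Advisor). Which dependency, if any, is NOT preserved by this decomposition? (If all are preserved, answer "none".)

none

GPA → Name lies within Student1.
SID → Name, Advisor: restricted closure across fragments reaches Name, Advisor.
Name, GPA → Dept, Office lies within Student2.
Name → SID lies within Student1.
Office, Name, Advisor → SID: restricted closure across fragments reaches SID.
Every dependency is enforceable on the fragments, so the decomposition is dependency-preserving.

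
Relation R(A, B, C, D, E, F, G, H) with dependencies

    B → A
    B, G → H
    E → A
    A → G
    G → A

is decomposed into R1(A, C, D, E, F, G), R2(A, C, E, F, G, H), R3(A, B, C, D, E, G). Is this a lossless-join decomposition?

No

Chase test. Columns are A, B, C, D, E, F, G, H; row i has aⱼ where attribute j ∈ Ri, else bᵢⱼ.
Initial tableau (one row per fragment):
  row 1: a1 b12 a3 a4 a5 a6 a7 b18
  row 2: a1 b22 a3 b24 a5 a6 a7 a8
  row 3: a1 a2 a3 a4 a5 b36 a7 b38
No row becomes fully distinguished — the join is lossy.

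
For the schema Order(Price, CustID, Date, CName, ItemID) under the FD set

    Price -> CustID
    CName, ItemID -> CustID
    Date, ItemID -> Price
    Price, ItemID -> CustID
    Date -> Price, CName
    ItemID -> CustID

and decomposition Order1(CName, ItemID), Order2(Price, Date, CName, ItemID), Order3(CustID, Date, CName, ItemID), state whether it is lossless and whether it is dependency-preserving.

Lossless test (chase): Rows 1 and 2 agree on CName, ItemID; apply CName, ItemID→CustID and equate their CustID entries. Rows 1 and 3 agree on CName, ItemID; apply CName, ItemID→CustID and equate their CustID entries. Rows 2 and 3 agree on Date, ItemID; apply Date, ItemID→Price and equate their Price entries. Row 2 is now all distinguished symbols — the join is lossless.
Dependency preservation: the restricted closure of {Price} across the fragments never reaches {CustID}, so Price → CustID cannot be enforced without a join — not preserved.

lossless but not dependency-preserving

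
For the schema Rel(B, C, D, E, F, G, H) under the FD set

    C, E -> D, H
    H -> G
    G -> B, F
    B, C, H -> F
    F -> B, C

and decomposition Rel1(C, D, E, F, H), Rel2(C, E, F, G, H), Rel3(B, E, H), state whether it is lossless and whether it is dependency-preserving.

lossless but not dependency-preserving

Lossless test (chase): Rows 1 and 2 agree on C, E; apply C, E→D, H and equate their D, H entries. Rows 1 and 2 agree on H; apply H→G and equate their G entries. Rows 1 and 3 agree on H; apply H→G and equate their G entries. Rows 1 and 2 agree on G; apply G→B, F and equate their B, F entries. Rows 1 and 3 agree on G; apply G→B, F and equate their B, F entries. Rows 1 and 3 agree on F; apply F→B, C and equate their B, C entries. Rows 1 and 3 agree on C, E; apply C, E→D, H and equate their D, H entries. Row 1 is now all distinguished symbols — the join is lossless.
Dependency preservation: the restricted closure of {G} across the fragments never reaches {B, F}, so G → B, F cannot be enforced without a join — not preserved.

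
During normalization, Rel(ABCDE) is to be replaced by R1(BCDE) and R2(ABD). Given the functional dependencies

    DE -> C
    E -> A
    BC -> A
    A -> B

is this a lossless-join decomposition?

No

Common attributes: R1 ∩ R2 = {BD}.
No dependency enlarges {BD}, so (BD)⁺ = {BD}.
The closure contains neither all of R1 = {BCDE} nor all of R2 = {ABD}, so the common attributes are not a superkey of either fragment. The join is lossy.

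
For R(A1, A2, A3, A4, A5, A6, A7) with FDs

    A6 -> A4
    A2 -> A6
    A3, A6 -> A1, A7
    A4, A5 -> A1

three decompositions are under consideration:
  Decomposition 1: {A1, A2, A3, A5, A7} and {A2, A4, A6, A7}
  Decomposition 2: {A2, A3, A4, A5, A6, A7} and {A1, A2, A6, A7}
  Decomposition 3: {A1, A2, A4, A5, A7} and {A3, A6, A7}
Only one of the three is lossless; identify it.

Decomposition 1

Decomposition 1: common = {A2, A7}, closure = {A2, A4, A6, A7} → lossless.
Decomposition 2: common = {A2, A6, A7}, closure = {A2, A4, A6, A7} → lossy.
Decomposition 3: common = {A7}, closure = {A7} → lossy.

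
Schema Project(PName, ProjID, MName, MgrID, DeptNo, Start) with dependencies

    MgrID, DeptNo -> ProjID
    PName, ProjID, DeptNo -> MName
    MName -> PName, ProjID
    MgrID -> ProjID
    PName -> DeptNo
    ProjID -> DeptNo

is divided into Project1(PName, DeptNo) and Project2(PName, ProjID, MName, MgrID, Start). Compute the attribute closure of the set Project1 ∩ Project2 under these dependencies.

Project1 ∩ Project2 = {PName}.
PName → DeptNo applies, adding DeptNo
Closure: {PName, DeptNo}.

PName, DeptNo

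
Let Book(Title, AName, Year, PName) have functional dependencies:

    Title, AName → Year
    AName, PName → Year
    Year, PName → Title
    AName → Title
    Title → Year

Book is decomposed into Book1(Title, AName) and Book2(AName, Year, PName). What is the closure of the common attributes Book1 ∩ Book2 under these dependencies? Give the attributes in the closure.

Title, AName, Year

Book1 ∩ Book2 = {AName}.
AName → Title applies, adding Title
Title → Year applies, adding Year
Closure: {Title, AName, Year}.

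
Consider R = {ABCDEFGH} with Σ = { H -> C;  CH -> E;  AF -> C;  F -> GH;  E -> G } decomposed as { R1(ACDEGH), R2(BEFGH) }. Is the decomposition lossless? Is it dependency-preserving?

lossy but dependency-preserving

Lossless test: (EGH)⁺ = {CEGH}, which is a superkey of neither fragment — lossy.
Dependency preservation: AF → C is not contained in any single fragment, but the restricted closure of its left-hand side across the fragments still reaches the right-hand side; the remaining FDs each lie inside some fragment. All dependencies are preserved.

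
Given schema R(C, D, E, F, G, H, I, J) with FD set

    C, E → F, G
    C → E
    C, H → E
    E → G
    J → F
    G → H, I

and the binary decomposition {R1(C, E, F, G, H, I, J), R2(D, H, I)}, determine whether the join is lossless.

Common attributes: R1 ∩ R2 = {H, I}.
No dependency enlarges {H, I}, so (H, I)⁺ = {H, I}.
The closure contains neither all of R1 = {C, E, F, G, H, I, J} nor all of R2 = {D, H, I}, so the common attributes are not a superkey of either fragment. The join is lossy.

No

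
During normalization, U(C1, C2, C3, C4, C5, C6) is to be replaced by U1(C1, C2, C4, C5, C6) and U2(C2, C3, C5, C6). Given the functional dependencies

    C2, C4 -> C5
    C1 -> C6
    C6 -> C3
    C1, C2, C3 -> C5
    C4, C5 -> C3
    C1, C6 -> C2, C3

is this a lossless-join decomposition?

Yes

Common attributes: U1 ∩ U2 = {C2, C5, C6}.
Closure of {C2, C5, C6}: C6 → C3 applies, adding C3. So (C2, C5, C6)⁺ = {C2, C3, C5, C6}.
This closure contains every attribute of U2, so U1 ∩ U2 → U2. The join is lossless.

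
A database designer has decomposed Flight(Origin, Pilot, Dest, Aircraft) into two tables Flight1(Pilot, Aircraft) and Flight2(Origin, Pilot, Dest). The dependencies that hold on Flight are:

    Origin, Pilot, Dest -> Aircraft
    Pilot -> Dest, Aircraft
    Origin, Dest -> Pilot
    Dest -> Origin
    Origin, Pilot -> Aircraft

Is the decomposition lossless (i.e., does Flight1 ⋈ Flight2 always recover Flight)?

Common attributes: Flight1 ∩ Flight2 = {Pilot}.
Closure of {Pilot}: Pilot → Dest, Aircraft applies, adding Dest, Aircraft; Dest → Origin applies, adding Origin. So (Pilot)⁺ = {Origin, Pilot, Dest, Aircraft}.
This closure contains every attribute of Flight1, so Flight1 ∩ Flight2 → Flight1. The join is lossless.

Yes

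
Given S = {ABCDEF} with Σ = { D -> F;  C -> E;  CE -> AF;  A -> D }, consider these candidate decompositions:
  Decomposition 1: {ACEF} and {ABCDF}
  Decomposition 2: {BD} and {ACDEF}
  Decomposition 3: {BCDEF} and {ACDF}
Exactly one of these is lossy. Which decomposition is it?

Decomposition 1: common = {ACF}, closure = {ACDEF} → lossless.
Decomposition 2: common = {D}, closure = {DF} → lossy.
Decomposition 3: common = {CDF}, closure = {ACDEF} → lossless.

Decomposition 2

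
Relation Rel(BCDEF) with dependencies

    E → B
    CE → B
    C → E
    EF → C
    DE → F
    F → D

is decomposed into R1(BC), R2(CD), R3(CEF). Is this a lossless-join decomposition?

No

Chase test. Columns are BCDEF; row i has aⱼ where attribute j ∈ Ri, else bᵢⱼ.
Initial tableau (one row per fragment):
  row 1: a1 a2 b13 b14 b15
  row 2: b21 a2 a3 b24 b25
  row 3: b31 a2 b33 a4 a5
Rows 1 and 2 agree on C; apply C→E and equate their E entries.
Rows 1 and 3 agree on C; apply C→E and equate their E entries.
Rows 1 and 2 agree on E; apply E→B and equate their B entries.
Rows 1 and 3 agree on E; apply E→B and equate their B entries.
No row becomes fully distinguished — the join is lossy.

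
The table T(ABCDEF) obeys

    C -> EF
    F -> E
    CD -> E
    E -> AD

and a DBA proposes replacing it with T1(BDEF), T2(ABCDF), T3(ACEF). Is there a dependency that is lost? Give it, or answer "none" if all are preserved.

none

C → EF lies within T3.
F → E lies within T1.
CD → E: restricted closure across fragments reaches E.
E → AD: restricted closure across fragments reaches AD.
Every dependency is enforceable on the fragments, so the decomposition is dependency-preserving.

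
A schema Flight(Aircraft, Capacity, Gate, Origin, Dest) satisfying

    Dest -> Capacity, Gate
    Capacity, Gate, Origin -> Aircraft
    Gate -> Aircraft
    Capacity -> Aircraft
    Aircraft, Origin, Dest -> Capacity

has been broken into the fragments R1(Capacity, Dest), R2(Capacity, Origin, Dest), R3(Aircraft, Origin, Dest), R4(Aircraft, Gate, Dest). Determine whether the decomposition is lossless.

Chase test. Columns are Aircraft, Capacity, Gate, Origin, Dest; row i has aⱼ where attribute j ∈ Ri, else bᵢⱼ.
Initial tableau (one row per fragment):
  row 1: b11 a2 b13 b14 a5
  row 2: b21 a2 b23 a4 a5
  row 3: a1 b32 b33 a4 a5
  row 4: a1 b42 a3 b44 a5
Rows 1 and 2 agree on Dest; apply Dest→Capacity, Gate and equate their Capacity, Gate entries.
Rows 1 and 3 agree on Dest; apply Dest→Capacity, Gate and equate their Capacity, Gate entries.
Rows 1 and 4 agree on Dest; apply Dest→Capacity, Gate and equate their Capacity, Gate entries.
Rows 2 and 3 agree on Capacity, Gate, Origin; apply Capacity, Gate, Origin→Aircraft and equate their Aircraft entries.
Rows 1 and 2 agree on Gate; apply Gate→Aircraft and equate their Aircraft entries.
Row 2 is now all distinguished symbols — the join is lossless.

Yes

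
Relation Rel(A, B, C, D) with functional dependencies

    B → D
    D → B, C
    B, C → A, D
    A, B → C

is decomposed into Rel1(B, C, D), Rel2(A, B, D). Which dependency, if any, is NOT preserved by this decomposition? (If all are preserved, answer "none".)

B → D lies within Rel1.
D → B, C lies within Rel1.
B, C → A, D: restricted closure across fragments reaches A, D.
A, B → C: restricted closure across fragments reaches C.
Every dependency is enforceable on the fragments, so the decomposition is dependency-preserving.

none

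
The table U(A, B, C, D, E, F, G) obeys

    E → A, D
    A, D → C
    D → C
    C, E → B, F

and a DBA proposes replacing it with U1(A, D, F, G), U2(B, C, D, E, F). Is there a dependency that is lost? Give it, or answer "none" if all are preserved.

Check E → A, D: no single fragment contains all of {A, D, E}, and the restricted closure of {E} across the fragments never reaches {A, D}.
A, D → C is preserved.
D → C is preserved.
C, E → B, F is preserved.

E → A, D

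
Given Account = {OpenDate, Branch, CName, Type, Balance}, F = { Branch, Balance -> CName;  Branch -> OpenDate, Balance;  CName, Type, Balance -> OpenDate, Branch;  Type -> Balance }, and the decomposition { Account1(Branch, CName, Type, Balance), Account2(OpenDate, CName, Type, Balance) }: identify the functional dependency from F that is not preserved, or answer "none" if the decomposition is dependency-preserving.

Branch -> OpenDate, Balance

Check Branch → OpenDate, Balance: no single fragment contains all of {OpenDate, Branch, Balance}, and the restricted closure of {Branch} across the fragments never reaches {OpenDate, Balance}.
Branch, Balance → CName is preserved.
CName, Type, Balance → OpenDate, Branch is preserved.
Type → Balance is preserved.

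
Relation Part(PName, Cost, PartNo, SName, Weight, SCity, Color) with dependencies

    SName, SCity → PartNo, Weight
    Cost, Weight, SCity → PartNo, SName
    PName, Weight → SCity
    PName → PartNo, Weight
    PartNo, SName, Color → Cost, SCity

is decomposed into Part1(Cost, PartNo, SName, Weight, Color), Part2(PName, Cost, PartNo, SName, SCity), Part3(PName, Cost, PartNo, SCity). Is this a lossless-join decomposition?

Chase test. Columns are PName, Cost, PartNo, SName, Weight, SCity, Color; row i has aⱼ where attribute j ∈ Parti, else bᵢⱼ.
Initial tableau (one row per fragment):
  row 1: b11 a2 a3 a4 a5 b16 a7
  row 2: a1 a2 a3 a4 b25 a6 b27
  row 3: a1 a2 a3 b34 b35 a6 b37
Rows 2 and 3 agree on PName; apply PName→PartNo, Weight and equate their PartNo, Weight entries.
Rows 2 and 3 agree on Cost, Weight, SCity; apply Cost, Weight, SCity→PartNo, SName and equate their PartNo, SName entries.
No row becomes fully distinguished — the join is lossy.

No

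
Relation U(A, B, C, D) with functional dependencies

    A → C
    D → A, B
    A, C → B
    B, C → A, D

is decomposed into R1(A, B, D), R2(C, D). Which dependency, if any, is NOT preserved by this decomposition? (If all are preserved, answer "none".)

B, C → A, D

Check B, C → A, D: no single fragment contains all of {A, B, C, D}, and the restricted closure of {B, C} across the fragments never reaches {A, D}.
A → C is preserved.
D → A, B is preserved.
A, C → B is preserved.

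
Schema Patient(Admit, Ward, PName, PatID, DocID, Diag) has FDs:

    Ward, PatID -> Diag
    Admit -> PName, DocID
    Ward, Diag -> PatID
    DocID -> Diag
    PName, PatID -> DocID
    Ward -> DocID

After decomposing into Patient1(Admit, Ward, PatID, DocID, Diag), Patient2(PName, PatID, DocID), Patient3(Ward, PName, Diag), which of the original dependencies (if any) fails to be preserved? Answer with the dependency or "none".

Check Admit → PName, DocID: no single fragment contains all of {Admit, PName, DocID}, and the restricted closure of {Admit} across the fragments never reaches {PName, DocID}.
Ward, PatID → Diag is preserved.
Ward, Diag → PatID is preserved.
DocID → Diag is preserved.
PName, PatID → DocID is preserved.
Ward → DocID is preserved.

Admit -> PName, DocID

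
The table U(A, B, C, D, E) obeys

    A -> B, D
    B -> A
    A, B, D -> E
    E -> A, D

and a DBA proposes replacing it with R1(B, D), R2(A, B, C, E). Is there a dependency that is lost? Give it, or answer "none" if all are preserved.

A → B, D: restricted closure across fragments reaches B, D.
B → A lies within R2.
A, B, D → E: restricted closure across fragments reaches E.
E → A, D: restricted closure across fragments reaches A, D.
Every dependency is enforceable on the fragments, so the decomposition is dependency-preserving.

none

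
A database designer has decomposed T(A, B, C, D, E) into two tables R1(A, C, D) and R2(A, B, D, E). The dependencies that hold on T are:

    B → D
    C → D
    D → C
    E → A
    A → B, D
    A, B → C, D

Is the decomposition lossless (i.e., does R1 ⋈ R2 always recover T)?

Common attributes: R1 ∩ R2 = {A, D}.
Closure of {A, D}: D → C applies, adding C; A → B, D applies, adding B. So (A, D)⁺ = {A, B, C, D}.
This closure contains every attribute of R1, so R1 ∩ R2 → R1. The join is lossless.

Yes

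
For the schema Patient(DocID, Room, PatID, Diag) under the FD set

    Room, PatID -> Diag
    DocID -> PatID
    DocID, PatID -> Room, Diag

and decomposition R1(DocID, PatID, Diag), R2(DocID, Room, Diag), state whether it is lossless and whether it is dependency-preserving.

Lossless test: (DocID, Diag)⁺ = {DocID, Room, PatID, Diag}, which contains all of one fragment — lossless.
Dependency preservation: the restricted closure of {Room, PatID} across the fragments never reaches {Diag}, so Room, PatID → Diag cannot be enforced without a join — not preserved.

lossless but not dependency-preserving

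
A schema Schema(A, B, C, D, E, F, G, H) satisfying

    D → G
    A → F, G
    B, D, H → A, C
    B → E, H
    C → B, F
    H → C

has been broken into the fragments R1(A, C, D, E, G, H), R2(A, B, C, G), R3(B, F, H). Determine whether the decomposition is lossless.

Yes

Chase test. Columns are A, B, C, D, E, F, G, H; row i has aⱼ where attribute j ∈ Ri, else bᵢⱼ.
Initial tableau (one row per fragment):
  row 1: a1 b12 a3 a4 a5 b16 a7 a8
  row 2: a1 a2 a3 b24 b25 b26 a7 b28
  row 3: b31 a2 b33 b34 b35 a6 b37 a8
Rows 1 and 2 agree on A; apply A→F, G and equate their F, G entries.
Rows 2 and 3 agree on B; apply B→E, H and equate their E, H entries.
Rows 1 and 2 agree on C; apply C→B, F and equate their B, F entries.
Rows 1 and 3 agree on H; apply H→C and equate their C entries.
Rows 1 and 2 agree on B; apply B→E, H and equate their E, H entries.
Rows 1 and 3 agree on C; apply C→B, F and equate their B, F entries.
Row 1 is now all distinguished symbols — the join is lossless.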